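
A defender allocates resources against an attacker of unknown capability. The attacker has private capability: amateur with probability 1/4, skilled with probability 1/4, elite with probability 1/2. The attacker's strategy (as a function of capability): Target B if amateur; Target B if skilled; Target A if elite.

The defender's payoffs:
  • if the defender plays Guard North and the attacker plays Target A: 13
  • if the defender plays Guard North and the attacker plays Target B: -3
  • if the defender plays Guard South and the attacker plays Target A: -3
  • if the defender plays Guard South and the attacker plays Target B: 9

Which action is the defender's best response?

Guard North

E[Guard North] = 1/4·(-3) + 1/4·(-3) + 1/2·(13) = 5
E[Guard South] = 1/4·(9) + 1/4·(9) + 1/2·(-3) = 3
Best response: Guard North (5 is the largest).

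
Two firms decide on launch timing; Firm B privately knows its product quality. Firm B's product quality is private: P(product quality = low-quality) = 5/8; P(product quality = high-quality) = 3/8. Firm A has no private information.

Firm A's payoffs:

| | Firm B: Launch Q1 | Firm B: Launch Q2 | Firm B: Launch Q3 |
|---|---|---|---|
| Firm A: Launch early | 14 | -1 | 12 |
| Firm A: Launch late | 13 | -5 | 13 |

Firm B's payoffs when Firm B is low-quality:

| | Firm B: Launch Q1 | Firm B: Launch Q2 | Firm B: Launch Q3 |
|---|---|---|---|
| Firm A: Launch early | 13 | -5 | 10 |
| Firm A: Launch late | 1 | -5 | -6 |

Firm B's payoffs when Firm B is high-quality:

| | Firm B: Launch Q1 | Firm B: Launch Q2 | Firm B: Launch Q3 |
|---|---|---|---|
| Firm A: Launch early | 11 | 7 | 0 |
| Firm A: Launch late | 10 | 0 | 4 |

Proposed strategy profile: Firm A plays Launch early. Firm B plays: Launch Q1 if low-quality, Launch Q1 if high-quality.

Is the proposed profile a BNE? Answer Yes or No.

Yes

A profile is a BNE iff every type of every player is best-responding given beliefs about the other side.
Firm A plays Launch early: E[Launch early] = 5/8·(14) + 3/8·(14) = 14; E[Launch late] = 13. Best-responding. ✓
Firm B (product quality low-quality), facing Launch early: Launch Q1 gives 13, Launch Q2 gives -5, Launch Q3 gives 10. Proposed Launch Q1 is best. ✓
Firm B (product quality high-quality), facing Launch early: Launch Q1 gives 11, Launch Q2 gives 7, Launch Q3 gives 0. Proposed Launch Q1 is best. ✓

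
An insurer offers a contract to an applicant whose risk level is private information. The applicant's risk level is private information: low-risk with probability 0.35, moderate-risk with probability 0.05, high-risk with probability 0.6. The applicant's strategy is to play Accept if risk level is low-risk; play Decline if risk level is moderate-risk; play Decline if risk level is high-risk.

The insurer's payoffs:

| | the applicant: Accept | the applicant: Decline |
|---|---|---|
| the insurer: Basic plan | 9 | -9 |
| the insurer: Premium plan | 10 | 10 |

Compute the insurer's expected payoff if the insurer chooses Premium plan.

E[Premium plan] = 0.35·10 + 0.05·10 + 0.6·10 = 3.5 + 0.5 + 6 = 10

10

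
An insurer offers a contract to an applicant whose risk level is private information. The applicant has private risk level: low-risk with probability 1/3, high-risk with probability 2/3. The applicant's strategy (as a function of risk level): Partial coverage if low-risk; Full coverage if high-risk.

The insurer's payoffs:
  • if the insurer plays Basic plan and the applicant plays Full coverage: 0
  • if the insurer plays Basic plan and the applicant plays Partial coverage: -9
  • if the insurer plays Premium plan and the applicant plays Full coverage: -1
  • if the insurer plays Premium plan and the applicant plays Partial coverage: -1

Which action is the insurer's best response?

E[Basic plan] = 1/3·(-9) + 2/3·(0) = -3
E[Premium plan] = 1/3·(-1) + 2/3·(-1) = -1
Best response: Premium plan (-1 is the largest).

Premium plan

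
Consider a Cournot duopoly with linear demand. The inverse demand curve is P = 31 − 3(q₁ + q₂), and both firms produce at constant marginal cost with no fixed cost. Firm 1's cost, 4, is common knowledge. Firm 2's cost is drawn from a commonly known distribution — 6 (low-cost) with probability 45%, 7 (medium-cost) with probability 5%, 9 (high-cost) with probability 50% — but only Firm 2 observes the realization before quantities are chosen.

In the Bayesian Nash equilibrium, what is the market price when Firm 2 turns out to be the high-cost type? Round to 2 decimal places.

14.91

Firm 2 with cost c maximizes (31 − 3(q₁+q₂) − c)·q₂, giving q₂(c) = (31 − c − 3q₁)/6.
E[c₂] = 0.45·6 + 0.05·7 + 0.5·9 = 7.55
Firm 1's FOC against E[q₂] yields q₁ = (31 − 2·4 + E[c₂])/9 = (31 − 8 + 7.55)/9 = 3.39444.
q₂(high-cost) = 1.96944, so P = 31 − 3·(3.39444 + 1.96944) = 14.9083.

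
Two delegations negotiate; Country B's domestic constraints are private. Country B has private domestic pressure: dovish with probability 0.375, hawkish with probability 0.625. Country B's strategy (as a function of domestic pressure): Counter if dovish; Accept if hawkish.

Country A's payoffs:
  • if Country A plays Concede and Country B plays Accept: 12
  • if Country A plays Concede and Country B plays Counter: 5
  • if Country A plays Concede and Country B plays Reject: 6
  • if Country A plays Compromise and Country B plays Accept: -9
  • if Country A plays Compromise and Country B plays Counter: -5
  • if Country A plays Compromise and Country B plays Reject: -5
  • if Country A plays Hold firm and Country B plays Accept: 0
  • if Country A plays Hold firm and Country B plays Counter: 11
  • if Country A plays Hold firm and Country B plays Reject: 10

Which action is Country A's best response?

Concede

E[Concede] = 0.375·(5) + 0.625·(12) = 9.375
E[Compromise] = 0.375·(-5) + 0.625·(-9) = -7.5
E[Hold firm] = 0.375·(11) + 0.625·(0) = 4.125
Best response: Concede (9.375 is the largest).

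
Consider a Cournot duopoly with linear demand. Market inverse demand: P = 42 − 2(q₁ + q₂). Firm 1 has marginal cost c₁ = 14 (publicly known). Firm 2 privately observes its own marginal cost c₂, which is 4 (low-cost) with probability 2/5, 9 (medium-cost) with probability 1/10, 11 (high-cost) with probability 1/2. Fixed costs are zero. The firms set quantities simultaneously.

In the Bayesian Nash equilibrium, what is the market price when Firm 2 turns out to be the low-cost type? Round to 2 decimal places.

19.33

Type-c best response for Firm 2: q₂(c) = (42 − c)/4 − q₁/2.
Firm 1 maximizes expected profit; its first-order condition is 42 − 4q₁ − 2E[q₂] − 14 = 0.
Substituting E[q₂] and solving: E[c₂] = 8, so q₁ = (42 − 2·14 + 8)/6 = 3.66667.
q₂(low-cost) = 7.66667, so P = 42 − 2·(3.66667 + 7.66667) = 19.3333.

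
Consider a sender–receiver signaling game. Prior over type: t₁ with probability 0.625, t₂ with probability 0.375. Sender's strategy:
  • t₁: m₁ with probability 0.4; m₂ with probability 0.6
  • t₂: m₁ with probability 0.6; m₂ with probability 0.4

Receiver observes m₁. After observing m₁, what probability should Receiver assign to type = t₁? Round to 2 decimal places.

0.53

P(m₁) = 0.625·0.4 + 0.375·0.6 = 0.475
P(t₁ | m₁) = (0.625·0.4) / 0.475 = 0.25 / 0.475 = 0.526316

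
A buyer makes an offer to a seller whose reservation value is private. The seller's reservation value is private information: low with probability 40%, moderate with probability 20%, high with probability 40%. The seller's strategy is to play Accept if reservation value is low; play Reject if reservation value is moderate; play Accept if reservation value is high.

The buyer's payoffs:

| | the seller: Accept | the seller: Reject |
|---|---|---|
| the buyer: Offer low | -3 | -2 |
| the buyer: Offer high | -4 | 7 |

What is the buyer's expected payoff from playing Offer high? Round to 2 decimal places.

E[Offer high] = 0.4·(-4) + 0.2·7 + 0.4·(-4) = (-1.6) + 1.4 + (-1.6) = -1.8

-1.80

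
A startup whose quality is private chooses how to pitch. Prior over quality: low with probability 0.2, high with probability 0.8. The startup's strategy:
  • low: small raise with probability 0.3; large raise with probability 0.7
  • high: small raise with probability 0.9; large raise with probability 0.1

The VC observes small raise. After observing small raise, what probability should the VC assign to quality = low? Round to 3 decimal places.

P(small raise) = 0.2·0.3 + 0.8·0.9 = 0.78
P(low | small raise) = (0.2·0.3) / 0.78 = 0.06 / 0.78 = 0.0769231

0.077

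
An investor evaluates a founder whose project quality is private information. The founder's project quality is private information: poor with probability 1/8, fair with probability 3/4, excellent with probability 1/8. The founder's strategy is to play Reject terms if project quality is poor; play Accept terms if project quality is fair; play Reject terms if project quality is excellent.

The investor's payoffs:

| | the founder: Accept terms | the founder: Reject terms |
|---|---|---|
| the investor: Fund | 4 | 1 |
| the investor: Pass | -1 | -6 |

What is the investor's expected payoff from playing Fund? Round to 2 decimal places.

E[Fund] = 1/8·1 + 3/4·4 + 1/8·1 = 1/8 + 3 + 1/8 = 13/4

3.25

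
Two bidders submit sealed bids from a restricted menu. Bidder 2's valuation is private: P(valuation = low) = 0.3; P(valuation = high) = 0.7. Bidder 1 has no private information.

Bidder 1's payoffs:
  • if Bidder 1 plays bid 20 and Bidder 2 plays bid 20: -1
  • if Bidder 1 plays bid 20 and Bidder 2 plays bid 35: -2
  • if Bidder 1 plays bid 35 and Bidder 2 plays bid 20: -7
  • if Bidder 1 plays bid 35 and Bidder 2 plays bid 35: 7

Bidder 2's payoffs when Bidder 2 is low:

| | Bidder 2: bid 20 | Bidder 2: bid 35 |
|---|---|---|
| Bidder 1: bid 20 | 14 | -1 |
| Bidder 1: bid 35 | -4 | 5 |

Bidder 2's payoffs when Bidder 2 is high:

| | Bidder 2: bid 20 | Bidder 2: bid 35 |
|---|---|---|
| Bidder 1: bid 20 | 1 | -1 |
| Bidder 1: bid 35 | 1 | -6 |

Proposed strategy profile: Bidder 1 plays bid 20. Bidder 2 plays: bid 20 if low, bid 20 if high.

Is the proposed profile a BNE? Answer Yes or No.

Yes

Bidder 1 plays bid 20: E[bid 20] = 0.3·(-1) + 0.7·(-1) = -1; E[bid 35] = -7. Best-responding. ✓
Bidder 2 (valuation low), facing bid 20: bid 20 gives 14, bid 35 gives -1. Proposed bid 20 is best. ✓
Bidder 2 (valuation high), facing bid 20: bid 20 gives 1, bid 35 gives -1. Proposed bid 20 is best. ✓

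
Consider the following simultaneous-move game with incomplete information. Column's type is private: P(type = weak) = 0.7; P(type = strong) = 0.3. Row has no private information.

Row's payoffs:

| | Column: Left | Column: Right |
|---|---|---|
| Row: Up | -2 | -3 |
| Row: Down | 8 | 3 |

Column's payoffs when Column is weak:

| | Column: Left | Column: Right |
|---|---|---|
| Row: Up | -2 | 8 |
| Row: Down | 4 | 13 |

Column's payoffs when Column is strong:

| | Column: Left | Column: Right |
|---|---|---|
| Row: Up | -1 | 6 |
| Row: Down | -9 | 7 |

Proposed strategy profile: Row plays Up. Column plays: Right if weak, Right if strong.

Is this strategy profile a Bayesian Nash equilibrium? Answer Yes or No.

Row plays Up: E[Up] = 0.7·(-3) + 0.3·(-3) = -3; E[Down] = 3. Not best-responding. ✗
Column (type weak), facing Up: Left gives -2, Right gives 8. Proposed Right is best. ✓
Column (type strong), facing Up: Left gives -1, Right gives 6. Proposed Right is best. ✓

No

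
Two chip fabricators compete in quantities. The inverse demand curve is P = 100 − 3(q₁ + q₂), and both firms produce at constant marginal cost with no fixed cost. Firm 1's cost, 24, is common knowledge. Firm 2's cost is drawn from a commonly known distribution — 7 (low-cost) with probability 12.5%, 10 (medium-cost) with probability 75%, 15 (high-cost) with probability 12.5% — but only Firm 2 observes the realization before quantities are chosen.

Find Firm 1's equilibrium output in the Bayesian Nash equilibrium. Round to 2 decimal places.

Type-c best response for Firm 2: q₂(c) = (100 − c)/6 − q₁/2.
Firm 1 maximizes expected profit; its first-order condition is 100 − 6q₁ − 3E[q₂] − 24 = 0.
Substituting E[q₂] and solving: E[c₂] = 10.25, so q₁ = (100 − 2·24 + 10.25)/9 = 6.91667.

6.92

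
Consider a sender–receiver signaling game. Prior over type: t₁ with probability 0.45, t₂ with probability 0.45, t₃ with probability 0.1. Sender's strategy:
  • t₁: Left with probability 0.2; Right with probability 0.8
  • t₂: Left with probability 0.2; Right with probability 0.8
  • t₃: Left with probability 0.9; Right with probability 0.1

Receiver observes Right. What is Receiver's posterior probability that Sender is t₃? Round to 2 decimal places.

P(Right) = 0.45·0.8 + 0.45·0.8 + 0.1·0.1 = 0.73
P(t₃ | Right) = (0.1·0.1) / 0.73 = 0.01 / 0.73 = 0.0136986

0.01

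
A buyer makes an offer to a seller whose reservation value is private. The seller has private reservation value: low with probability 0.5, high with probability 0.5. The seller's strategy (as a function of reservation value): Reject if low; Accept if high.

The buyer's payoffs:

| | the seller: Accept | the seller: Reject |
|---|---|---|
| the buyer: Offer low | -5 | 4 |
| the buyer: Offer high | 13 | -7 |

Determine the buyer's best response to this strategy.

E[Offer low] = 0.5·(4) + 0.5·(-5) = -0.5
E[Offer high] = 0.5·(-7) + 0.5·(13) = 3
Best response: Offer high (3 is the largest).

Offer high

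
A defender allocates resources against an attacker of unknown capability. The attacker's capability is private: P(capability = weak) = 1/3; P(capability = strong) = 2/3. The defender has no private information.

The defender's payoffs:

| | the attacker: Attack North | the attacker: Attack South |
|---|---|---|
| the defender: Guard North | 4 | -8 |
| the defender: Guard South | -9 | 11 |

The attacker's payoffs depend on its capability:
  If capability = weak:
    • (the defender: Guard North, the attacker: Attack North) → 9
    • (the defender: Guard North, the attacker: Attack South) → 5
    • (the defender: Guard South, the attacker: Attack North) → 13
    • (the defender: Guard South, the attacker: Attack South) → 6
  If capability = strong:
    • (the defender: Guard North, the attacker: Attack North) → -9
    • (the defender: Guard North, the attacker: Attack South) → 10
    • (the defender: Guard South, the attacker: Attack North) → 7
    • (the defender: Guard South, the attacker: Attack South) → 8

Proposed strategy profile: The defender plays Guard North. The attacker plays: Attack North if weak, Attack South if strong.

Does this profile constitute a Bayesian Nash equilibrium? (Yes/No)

The defender plays Guard North: E[Guard North] = 1/3·(4) + 2/3·(-8) = -4; E[Guard South] = 13/3. Not best-responding. ✗
The attacker (capability weak), facing Guard North: Attack North gives 9, Attack South gives 5. Proposed Attack North is best. ✓
The attacker (capability strong), facing Guard North: Attack North gives -9, Attack South gives 10. Proposed Attack South is best. ✓

No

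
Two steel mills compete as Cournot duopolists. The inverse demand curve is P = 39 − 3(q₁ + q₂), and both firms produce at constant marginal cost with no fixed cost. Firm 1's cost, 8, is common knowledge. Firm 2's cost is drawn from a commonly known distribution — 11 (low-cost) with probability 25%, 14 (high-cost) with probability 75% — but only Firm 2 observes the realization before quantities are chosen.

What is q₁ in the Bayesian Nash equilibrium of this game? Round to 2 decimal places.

Each type of Firm 2 best-responds to q₁; Firm 1 best-responds to the expected q₂ over Firm 2's types.
Firm 2 with cost c maximizes (39 − 3(q₁+q₂) − c)·q₂, giving q₂(c) = (39 − c − 3q₁)/6.
E[c₂] = 0.25·11 + 0.75·14 = 13.25
Firm 1's FOC against E[q₂] yields q₁ = (39 − 2·8 + E[c₂])/9 = (39 − 16 + 13.25)/9 = 4.02778.

4.03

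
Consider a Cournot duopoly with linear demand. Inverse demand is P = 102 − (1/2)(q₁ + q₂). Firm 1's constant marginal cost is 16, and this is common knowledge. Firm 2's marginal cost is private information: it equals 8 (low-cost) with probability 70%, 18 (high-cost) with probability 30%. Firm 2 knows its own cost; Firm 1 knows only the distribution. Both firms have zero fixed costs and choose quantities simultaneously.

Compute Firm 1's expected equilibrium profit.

1458

Type-c best response for Firm 2: q₂(c) = (102 − c) − q₁/2.
Firm 1 maximizes expected profit; its first-order condition is 102 − q₁ − (1/2)E[q₂] − 16 = 0.
Substituting E[q₂] and solving: E[c₂] = 11, so q₁ = (102 − 2·16 + 11)/(3/2) = 54.
E[P] = 102 − (1/2)·(q₁ + E[q₂]) = 43; Firm 1's expected profit = (E[P] − 16)·q₁ = (43 − 16)·54 = 1458.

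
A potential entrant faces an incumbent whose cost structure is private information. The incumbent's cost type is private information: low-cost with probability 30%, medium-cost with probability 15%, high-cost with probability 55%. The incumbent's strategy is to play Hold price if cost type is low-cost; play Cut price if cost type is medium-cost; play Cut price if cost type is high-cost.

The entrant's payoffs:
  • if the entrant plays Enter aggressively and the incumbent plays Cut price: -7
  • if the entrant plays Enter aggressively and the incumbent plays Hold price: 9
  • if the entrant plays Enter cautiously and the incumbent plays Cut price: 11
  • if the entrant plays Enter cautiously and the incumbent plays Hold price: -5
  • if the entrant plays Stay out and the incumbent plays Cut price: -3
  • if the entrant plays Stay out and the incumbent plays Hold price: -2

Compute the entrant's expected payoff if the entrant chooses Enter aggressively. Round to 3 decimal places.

-2.200

E[Enter aggressively] = 0.3·9 + 0.15·(-7) + 0.55·(-7) = 2.7 + (-1.05) + (-3.85) = -2.2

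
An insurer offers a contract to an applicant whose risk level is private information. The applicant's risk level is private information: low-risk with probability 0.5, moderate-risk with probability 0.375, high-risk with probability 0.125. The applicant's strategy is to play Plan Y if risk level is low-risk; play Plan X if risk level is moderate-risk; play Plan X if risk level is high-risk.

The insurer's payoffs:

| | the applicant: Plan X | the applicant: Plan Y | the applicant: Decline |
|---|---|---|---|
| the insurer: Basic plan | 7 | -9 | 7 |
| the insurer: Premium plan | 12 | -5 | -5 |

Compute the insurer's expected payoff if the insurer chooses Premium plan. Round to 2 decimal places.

Take the expectation over the applicant's risk level, weighting each type's action by its prior probability.
E[Premium plan] = 0.5·(-5) + 0.375·12 + 0.125·12 = (-2.5) + 4.5 + 1.5 = 3.5

3.50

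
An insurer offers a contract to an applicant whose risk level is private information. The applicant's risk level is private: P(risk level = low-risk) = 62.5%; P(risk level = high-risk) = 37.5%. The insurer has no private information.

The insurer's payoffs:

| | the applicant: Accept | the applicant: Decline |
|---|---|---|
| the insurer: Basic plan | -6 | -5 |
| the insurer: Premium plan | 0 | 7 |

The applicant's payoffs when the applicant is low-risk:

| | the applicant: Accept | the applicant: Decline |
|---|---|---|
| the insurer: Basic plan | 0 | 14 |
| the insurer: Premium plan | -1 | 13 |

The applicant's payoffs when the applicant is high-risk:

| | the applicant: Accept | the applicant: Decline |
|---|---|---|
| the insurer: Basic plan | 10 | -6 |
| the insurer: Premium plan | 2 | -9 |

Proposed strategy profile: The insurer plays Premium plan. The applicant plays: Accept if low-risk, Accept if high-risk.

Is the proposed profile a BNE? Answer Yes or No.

No

The insurer plays Premium plan: E[Premium plan] = 0.625·(0) + 0.375·(0) = 0; E[Basic plan] = -6. Best-responding. ✓
The applicant (risk level low-risk), facing Premium plan: Accept gives -1, Decline gives 13. Proposed Accept is not best — profitable deviation exists. ✗
The applicant (risk level high-risk), facing Premium plan: Accept gives 2, Decline gives -9. Proposed Accept is best. ✓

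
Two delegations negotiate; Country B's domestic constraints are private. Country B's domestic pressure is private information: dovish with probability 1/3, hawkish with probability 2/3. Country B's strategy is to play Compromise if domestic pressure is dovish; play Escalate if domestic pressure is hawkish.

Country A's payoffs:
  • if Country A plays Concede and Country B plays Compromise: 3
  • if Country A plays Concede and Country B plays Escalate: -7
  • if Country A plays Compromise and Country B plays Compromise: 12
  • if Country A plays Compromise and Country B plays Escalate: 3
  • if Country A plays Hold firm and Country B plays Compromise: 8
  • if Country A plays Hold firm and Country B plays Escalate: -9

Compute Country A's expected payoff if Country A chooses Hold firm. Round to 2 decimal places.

-3.33

E[Hold firm] = 1/3·8 + 2/3·(-9) = 8/3 + (-6) = -10/3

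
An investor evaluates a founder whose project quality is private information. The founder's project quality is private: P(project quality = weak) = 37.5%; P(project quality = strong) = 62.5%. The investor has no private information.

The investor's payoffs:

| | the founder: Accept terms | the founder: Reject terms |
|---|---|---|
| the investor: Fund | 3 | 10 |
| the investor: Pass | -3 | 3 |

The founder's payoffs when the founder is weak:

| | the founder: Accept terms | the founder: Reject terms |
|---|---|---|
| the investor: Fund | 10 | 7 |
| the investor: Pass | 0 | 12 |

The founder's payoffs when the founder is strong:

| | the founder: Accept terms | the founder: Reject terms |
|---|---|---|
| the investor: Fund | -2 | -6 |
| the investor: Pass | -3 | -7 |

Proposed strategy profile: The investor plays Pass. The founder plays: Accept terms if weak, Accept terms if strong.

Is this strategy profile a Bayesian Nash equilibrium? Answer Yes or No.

A profile is a BNE iff every type of every player is best-responding given beliefs about the other side.
The investor plays Pass: E[Pass] = 0.375·(-3) + 0.625·(-3) = -3; E[Fund] = 3. Not best-responding. ✗
The founder (project quality weak), facing Pass: Accept terms gives 0, Reject terms gives 12. Proposed Accept terms is not best — profitable deviation exists. ✗
The founder (project quality strong), facing Pass: Accept terms gives -3, Reject terms gives -7. Proposed Accept terms is best. ✓

No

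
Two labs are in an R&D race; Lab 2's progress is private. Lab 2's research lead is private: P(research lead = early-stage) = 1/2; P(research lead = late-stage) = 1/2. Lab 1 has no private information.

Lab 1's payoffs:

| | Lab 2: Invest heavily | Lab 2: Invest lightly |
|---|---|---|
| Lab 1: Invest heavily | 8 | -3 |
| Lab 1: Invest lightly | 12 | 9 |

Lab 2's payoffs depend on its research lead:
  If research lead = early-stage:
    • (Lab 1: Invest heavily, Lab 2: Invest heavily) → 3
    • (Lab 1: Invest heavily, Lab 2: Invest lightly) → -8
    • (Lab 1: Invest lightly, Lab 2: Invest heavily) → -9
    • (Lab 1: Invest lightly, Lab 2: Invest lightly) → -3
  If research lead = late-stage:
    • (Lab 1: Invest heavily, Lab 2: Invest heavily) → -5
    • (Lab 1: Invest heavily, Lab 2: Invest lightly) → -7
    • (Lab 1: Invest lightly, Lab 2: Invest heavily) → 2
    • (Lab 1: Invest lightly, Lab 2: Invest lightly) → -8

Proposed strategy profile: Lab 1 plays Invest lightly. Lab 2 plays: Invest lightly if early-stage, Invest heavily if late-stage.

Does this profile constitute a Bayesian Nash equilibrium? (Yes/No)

Lab 1 plays Invest lightly: E[Invest lightly] = 1/2·(9) + 1/2·(12) = 21/2; E[Invest heavily] = 5/2. Best-responding. ✓
Lab 2 (research lead early-stage), facing Invest lightly: Invest heavily gives -9, Invest lightly gives -3. Proposed Invest lightly is best. ✓
Lab 2 (research lead late-stage), facing Invest lightly: Invest heavily gives 2, Invest lightly gives -8. Proposed Invest heavily is best. ✓

Yes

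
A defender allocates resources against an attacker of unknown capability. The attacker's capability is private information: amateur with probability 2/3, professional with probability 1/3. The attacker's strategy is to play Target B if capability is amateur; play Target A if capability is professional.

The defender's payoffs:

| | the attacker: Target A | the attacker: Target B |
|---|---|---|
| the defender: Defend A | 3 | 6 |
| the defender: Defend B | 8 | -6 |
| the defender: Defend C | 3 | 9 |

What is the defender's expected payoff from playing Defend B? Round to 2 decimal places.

E[Defend B] = 2/3·(-6) + 1/3·8 = (-4) + 8/3 = -4/3

-1.33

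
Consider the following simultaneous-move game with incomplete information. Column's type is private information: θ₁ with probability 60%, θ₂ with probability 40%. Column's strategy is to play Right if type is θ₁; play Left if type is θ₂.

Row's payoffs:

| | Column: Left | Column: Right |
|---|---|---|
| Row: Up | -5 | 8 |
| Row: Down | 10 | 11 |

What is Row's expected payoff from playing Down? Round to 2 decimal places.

E[Down] = 0.6·11 + 0.4·10 = 6.6 + 4 = 10.6

10.60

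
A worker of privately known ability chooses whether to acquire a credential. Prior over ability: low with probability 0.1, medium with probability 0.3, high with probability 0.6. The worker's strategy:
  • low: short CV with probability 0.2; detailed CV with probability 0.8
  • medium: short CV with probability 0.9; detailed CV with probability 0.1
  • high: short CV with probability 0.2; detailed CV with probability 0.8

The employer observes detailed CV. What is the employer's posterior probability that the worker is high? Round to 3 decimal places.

Apply Bayes' rule using the sender's strategy as the likelihood.
P(detailed CV) = 0.1·0.8 + 0.3·0.1 + 0.6·0.8 = 0.59
P(high | detailed CV) = (0.6·0.8) / 0.59 = 0.48 / 0.59 = 0.813559

0.814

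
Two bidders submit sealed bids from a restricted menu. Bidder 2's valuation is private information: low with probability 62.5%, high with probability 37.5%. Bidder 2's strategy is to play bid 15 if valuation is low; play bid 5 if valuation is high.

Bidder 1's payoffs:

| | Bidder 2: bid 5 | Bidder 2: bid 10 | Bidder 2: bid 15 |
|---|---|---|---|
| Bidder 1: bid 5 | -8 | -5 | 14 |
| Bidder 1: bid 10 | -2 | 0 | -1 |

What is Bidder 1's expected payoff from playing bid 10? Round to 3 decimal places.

Take the expectation over Bidder 2's valuation, weighting each type's action by its prior probability.
E[bid 10] = 0.625·(-1) + 0.375·(-2) = (-0.625) + (-0.75) = -1.375

-1.375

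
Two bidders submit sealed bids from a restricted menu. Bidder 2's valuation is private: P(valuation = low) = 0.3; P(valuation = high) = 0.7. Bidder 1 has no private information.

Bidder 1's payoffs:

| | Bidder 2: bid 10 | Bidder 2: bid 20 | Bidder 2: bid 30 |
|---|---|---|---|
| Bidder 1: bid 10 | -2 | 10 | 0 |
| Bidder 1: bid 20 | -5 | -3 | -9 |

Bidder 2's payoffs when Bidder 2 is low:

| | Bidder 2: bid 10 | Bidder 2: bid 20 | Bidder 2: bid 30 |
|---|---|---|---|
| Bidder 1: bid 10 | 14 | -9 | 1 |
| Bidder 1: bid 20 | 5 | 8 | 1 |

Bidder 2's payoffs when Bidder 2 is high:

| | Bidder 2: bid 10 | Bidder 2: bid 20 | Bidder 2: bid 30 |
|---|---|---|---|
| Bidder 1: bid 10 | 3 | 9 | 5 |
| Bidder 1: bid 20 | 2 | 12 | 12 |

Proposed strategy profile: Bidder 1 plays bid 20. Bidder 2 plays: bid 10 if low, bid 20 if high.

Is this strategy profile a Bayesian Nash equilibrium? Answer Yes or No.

No

A profile is a BNE iff every type of every player is best-responding given beliefs about the other side.
Bidder 1 plays bid 20: E[bid 20] = 0.3·(-5) + 0.7·(-3) = -3.6; E[bid 10] = 6.4. Not best-responding. ✗
Bidder 2 (valuation low), facing bid 20: bid 10 gives 5, bid 20 gives 8, bid 30 gives 1. Proposed bid 10 is not best — profitable deviation exists. ✗
Bidder 2 (valuation high), facing bid 20: bid 10 gives 2, bid 20 gives 12, bid 30 gives 12. Proposed bid 20 is best. ✓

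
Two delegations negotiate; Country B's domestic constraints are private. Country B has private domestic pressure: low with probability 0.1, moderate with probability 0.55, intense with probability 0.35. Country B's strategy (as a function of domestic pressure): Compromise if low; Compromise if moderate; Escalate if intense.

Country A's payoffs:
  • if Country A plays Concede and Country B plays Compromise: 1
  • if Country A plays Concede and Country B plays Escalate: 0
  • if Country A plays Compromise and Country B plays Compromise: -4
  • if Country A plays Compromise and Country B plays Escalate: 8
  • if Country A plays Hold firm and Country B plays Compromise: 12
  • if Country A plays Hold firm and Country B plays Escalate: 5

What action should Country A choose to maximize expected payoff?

E[Concede] = 0.1·(1) + 0.55·(1) + 0.35·(0) = 0.65
E[Compromise] = 0.1·(-4) + 0.55·(-4) + 0.35·(8) = 0.2
E[Hold firm] = 0.1·(12) + 0.55·(12) + 0.35·(5) = 9.55
Best response: Hold firm (9.55 is the largest).

Hold firm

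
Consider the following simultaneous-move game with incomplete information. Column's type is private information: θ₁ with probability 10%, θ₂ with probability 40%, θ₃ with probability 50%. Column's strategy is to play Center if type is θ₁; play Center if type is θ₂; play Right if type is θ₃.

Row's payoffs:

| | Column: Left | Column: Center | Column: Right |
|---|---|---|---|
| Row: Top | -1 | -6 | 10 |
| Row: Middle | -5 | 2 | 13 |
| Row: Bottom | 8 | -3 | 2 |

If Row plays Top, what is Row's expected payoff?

E[Top] = 0.1·(-6) + 0.4·(-6) + 0.5·10 = (-0.6) + (-2.4) + 5 = 2

2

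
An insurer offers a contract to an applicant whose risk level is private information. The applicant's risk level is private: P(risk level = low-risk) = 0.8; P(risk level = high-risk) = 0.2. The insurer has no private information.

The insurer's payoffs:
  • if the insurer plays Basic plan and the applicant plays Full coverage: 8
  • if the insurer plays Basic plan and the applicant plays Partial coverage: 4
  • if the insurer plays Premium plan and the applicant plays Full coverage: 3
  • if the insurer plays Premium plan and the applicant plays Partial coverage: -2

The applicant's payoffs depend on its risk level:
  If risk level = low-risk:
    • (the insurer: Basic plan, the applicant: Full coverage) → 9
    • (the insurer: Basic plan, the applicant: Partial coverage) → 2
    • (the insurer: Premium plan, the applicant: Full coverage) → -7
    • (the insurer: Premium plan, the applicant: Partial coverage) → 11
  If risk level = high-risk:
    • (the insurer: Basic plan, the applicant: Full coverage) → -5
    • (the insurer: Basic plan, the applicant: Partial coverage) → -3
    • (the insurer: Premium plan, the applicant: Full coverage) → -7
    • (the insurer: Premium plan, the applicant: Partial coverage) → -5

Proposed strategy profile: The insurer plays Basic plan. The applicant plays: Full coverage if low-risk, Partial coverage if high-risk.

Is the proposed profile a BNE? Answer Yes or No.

Yes

The insurer plays Basic plan: E[Basic plan] = 0.8·(8) + 0.2·(4) = 7.2; E[Premium plan] = 2. Best-responding. ✓
The applicant (risk level low-risk), facing Basic plan: Full coverage gives 9, Partial coverage gives 2. Proposed Full coverage is best. ✓
The applicant (risk level high-risk), facing Basic plan: Full coverage gives -5, Partial coverage gives -3. Proposed Partial coverage is best. ✓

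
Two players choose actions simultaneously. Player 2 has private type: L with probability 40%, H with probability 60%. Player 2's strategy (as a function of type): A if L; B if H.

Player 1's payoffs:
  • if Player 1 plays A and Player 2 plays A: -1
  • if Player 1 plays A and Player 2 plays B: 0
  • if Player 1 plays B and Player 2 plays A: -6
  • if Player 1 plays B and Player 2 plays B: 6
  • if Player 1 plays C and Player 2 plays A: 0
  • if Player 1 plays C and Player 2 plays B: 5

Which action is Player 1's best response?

E[A] = 0.4·(-1) + 0.6·(0) = -0.4
E[B] = 0.4·(-6) + 0.6·(6) = 1.2
E[C] = 0.4·(0) + 0.6·(5) = 3
Best response: C (3 is the largest).

C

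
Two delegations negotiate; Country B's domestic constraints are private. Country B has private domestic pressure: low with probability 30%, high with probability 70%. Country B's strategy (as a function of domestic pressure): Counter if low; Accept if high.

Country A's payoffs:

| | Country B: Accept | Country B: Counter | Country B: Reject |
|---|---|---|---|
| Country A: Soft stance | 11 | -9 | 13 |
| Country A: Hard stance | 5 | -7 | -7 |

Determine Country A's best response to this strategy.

Soft stance

E[Soft stance] = 0.3·(-9) + 0.7·(11) = 5
E[Hard stance] = 0.3·(-7) + 0.7·(5) = 1.4
Best response: Soft stance (5 is the largest).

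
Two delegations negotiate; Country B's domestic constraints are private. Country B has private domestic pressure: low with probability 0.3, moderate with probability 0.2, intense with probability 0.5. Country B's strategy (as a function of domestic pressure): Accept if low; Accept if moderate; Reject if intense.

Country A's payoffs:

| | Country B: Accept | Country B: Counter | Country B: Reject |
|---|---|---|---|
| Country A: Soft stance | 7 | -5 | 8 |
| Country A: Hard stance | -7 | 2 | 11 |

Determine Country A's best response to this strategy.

Compute Country A's expected payoff for each action, taking the expectation over Country B's type.
E[Soft stance] = 0.3·(7) + 0.2·(7) + 0.5·(8) = 7.5
E[Hard stance] = 0.3·(-7) + 0.2·(-7) + 0.5·(11) = 2
Best response: Soft stance (7.5 is the largest).

Soft stance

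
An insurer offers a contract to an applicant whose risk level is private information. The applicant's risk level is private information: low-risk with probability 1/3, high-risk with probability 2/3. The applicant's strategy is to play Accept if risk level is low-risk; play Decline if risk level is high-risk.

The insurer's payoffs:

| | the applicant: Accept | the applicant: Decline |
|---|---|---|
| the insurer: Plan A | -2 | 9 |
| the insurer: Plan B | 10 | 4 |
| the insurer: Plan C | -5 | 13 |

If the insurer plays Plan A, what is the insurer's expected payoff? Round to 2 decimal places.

Take the expectation over the applicant's risk level, weighting each type's action by its prior probability.
E[Plan A] = 1/3·(-2) + 2/3·9 = (-2/3) + 6 = 16/3

5.33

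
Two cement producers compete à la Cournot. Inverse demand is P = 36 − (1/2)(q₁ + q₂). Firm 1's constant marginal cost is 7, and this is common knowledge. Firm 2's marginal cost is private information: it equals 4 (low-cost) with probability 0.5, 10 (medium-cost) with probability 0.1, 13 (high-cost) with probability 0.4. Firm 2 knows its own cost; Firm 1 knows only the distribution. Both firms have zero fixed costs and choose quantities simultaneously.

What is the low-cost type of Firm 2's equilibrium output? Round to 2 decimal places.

Type-c best response for Firm 2: q₂(c) = (36 − c) − q₁/2.
Firm 1 maximizes expected profit; its first-order condition is 36 − q₁ − (1/2)E[q₂] − 7 = 0.
Substituting E[q₂] and solving: E[c₂] = 8.2, so q₁ = (36 − 2·7 + 8.2)/(3/2) = 20.1333.
q₂(low-cost) = (36 − 4 − (1/2)·20.1333) = 21.9333.

21.93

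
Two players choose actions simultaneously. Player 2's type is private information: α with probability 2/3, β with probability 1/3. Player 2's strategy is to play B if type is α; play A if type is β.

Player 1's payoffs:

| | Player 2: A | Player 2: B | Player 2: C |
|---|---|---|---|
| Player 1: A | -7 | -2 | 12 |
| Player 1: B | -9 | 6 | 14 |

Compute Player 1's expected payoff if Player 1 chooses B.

1

Take the expectation over Player 2's type, weighting each type's action by its prior probability.
E[B] = 2/3·6 + 1/3·(-9) = 4 + (-3) = 1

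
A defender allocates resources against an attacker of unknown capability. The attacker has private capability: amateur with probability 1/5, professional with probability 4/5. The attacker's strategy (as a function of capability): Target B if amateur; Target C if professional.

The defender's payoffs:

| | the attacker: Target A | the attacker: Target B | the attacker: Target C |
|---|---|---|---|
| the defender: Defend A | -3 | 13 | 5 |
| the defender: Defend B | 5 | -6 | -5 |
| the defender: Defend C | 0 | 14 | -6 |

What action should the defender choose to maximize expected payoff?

Defend A

E[Defend A] = 1/5·(13) + 4/5·(5) = 33/5
E[Defend B] = 1/5·(-6) + 4/5·(-5) = -26/5
E[Defend C] = 1/5·(14) + 4/5·(-6) = -2
Best response: Defend A (33/5 is the largest).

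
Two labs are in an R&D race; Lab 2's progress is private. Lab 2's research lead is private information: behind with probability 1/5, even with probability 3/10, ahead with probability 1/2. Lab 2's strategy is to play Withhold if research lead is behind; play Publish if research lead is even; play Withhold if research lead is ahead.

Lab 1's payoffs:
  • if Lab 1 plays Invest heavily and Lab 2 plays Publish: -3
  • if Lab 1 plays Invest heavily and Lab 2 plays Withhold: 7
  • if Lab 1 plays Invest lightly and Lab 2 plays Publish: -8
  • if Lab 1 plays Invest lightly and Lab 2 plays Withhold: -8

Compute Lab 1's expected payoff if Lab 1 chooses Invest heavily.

Take the expectation over Lab 2's research lead, weighting each type's action by its prior probability.
E[Invest heavily] = 1/5·7 + 3/10·(-3) + 1/2·7 = 7/5 + (-9/10) + 7/2 = 4

4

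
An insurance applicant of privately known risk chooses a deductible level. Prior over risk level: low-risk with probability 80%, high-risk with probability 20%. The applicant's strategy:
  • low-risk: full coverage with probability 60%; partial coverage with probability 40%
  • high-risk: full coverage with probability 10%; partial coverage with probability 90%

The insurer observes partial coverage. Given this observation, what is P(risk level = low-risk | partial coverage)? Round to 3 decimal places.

0.640

P(partial coverage) = 0.8·0.4 + 0.2·0.9 = 0.5
P(low-risk | partial coverage) = (0.8·0.4) / 0.5 = 0.32 / 0.5 = 0.64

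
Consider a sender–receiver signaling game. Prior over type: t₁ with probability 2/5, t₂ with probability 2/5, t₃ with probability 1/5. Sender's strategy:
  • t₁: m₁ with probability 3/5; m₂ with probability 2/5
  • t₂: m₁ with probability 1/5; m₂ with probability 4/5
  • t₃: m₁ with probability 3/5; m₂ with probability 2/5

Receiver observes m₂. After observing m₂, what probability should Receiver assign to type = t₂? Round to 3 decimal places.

0.571

P(m₂) = (2/5)·(2/5) + (2/5)·(4/5) + (1/5)·(2/5) = 14/25
P(t₂ | m₂) = ((2/5)·(4/5)) / (14/25) = (8/25) / (14/25) = 4/7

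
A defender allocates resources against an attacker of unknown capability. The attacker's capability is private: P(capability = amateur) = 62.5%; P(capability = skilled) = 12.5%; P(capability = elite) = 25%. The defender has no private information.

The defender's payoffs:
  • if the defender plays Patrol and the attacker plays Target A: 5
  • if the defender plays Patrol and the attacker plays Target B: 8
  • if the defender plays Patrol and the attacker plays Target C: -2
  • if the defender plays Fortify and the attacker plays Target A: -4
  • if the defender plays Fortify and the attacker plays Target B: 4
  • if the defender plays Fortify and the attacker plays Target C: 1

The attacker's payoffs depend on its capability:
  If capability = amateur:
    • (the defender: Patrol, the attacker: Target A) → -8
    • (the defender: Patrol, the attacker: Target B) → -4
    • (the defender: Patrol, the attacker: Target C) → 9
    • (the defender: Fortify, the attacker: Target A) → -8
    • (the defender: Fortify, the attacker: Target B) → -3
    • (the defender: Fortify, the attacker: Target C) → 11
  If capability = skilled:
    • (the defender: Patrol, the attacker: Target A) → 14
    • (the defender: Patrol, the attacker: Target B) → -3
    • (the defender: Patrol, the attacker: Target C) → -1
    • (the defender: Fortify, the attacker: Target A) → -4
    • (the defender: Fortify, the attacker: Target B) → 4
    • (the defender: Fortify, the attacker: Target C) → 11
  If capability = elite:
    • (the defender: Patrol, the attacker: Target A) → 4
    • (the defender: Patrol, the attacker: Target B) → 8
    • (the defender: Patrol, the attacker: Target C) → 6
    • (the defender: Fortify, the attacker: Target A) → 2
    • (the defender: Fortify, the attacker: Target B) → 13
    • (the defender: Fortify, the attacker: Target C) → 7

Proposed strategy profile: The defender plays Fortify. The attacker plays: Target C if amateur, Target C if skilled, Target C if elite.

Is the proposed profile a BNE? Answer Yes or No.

The defender plays Fortify: E[Fortify] = 0.625·(1) + 0.125·(1) + 0.25·(1) = 1; E[Patrol] = -2. Best-responding. ✓
The attacker (capability amateur), facing Fortify: Target A gives -8, Target B gives -3, Target C gives 11. Proposed Target C is best. ✓
The attacker (capability skilled), facing Fortify: Target A gives -4, Target B gives 4, Target C gives 11. Proposed Target C is best. ✓
The attacker (capability elite), facing Fortify: Target A gives 2, Target B gives 13, Target C gives 7. Proposed Target C is not best — profitable deviation exists. ✗

No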